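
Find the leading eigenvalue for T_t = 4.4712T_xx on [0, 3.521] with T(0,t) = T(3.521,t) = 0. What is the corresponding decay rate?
Eigenvalues: λₙ = 4.4712n²π²/3.521².
First three modes:
  n=1: λ₁ = 4.4712π²/3.521² ≈ 3.56
  n=2: λ₂ = 17.8848π²/3.521² ≈ 14.238 (4× faster decay)
  n=3: λ₃ = 40.2408π²/3.521² ≈ 32.036 (9× faster decay)
As t → ∞, higher modes decay exponentially faster. The n=1 mode dominates: T ~ c₁ sin(πx/3.521) e^{-λ₁t}.
Decay rate: λ₁ = 4.4712π²/3.521² ≈ 3.56.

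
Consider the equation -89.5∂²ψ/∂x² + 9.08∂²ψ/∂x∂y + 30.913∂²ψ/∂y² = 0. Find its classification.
Hyperbolic. (A = -89.5, B = 9.08, C = 30.913 gives B² - 4AC = 11149.3004.)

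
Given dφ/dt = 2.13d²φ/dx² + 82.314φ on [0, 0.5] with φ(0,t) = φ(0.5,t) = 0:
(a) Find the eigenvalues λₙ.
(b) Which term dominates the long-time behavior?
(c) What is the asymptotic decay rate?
Eigenvalues: λₙ = 2.13n²π²/0.5² - 82.314.
First three modes:
  n=1: λ₁ = 2.13π²/0.5² - 82.314 ≈ 1.775
  n=2: λ₂ = 8.52π²/0.5² - 82.314 ≈ 254.042
  n=3: λ₃ = 19.17π²/0.5² - 82.314 ≈ 674.487
Since 2.13π²/0.5² ≈ 84.089 > 82.314, all λₙ > 0.
The n=1 mode decays slowest → dominates as t → ∞.
Asymptotic: φ ~ c₁ sin(πx/0.5) e^{-λ₁t} with decay rate λ₁ ≈ 1.775.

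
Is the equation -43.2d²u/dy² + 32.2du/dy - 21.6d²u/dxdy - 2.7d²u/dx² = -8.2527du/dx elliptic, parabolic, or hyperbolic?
Rewriting in standard form: -2.7d²u/dx² - 21.6d²u/dxdy - 43.2d²u/dy² + 8.2527du/dx + 32.2du/dy = 0. Computing B² - 4AC with A = -2.7, B = -21.6, C = -43.2: discriminant = 0 (zero). Answer: parabolic.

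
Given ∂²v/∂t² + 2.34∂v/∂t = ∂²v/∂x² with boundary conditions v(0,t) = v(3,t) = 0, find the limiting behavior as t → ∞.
v → 0. Damping (γ=2.34) dissipates energy; oscillations decay exponentially.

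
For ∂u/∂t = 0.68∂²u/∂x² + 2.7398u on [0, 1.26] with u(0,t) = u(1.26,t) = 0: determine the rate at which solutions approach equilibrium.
Eigenvalues: λₙ = 0.68n²π²/1.26² - 2.7398.
First three modes:
  n=1: λ₁ = 0.68π²/1.26² - 2.7398 ≈ 1.488
  n=2: λ₂ = 2.72π²/1.26² - 2.7398 ≈ 14.17
  n=3: λ₃ = 6.12π²/1.26² - 2.7398 ≈ 35.306
Since 0.68π²/1.26² ≈ 4.227 > 2.7398, all λₙ > 0.
The n=1 mode decays slowest → dominates as t → ∞.
Asymptotic: u ~ c₁ sin(πx/1.26) e^{-λ₁t} with decay rate λ₁ ≈ 1.488.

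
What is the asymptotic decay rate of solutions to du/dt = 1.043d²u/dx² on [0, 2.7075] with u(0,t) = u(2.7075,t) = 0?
Eigenvalues: λₙ = 1.043n²π²/2.7075².
First three modes:
  n=1: λ₁ = 1.043π²/2.7075² ≈ 1.404
  n=2: λ₂ = 4.172π²/2.7075² ≈ 5.617 (4× faster decay)
  n=3: λ₃ = 9.387π²/2.7075² ≈ 12.638 (9× faster decay)
As t → ∞, higher modes decay exponentially faster. The n=1 mode dominates: u ~ c₁ sin(πx/2.7075) e^{-λ₁t}.
Decay rate: λ₁ = 1.043π²/2.7075² ≈ 1.404.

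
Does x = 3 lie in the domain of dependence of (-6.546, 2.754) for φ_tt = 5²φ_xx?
Yes. The domain of dependence is [-20.316, 7.224], and 3 ∈ [-20.316, 7.224].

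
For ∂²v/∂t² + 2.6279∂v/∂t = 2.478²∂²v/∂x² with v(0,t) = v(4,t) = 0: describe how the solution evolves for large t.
v → 0. Damping (γ=2.6279) dissipates energy; oscillations decay exponentially.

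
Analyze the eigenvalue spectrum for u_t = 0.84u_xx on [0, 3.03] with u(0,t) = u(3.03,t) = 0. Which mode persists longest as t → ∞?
Eigenvalues: λₙ = 0.84n²π²/3.03².
First three modes:
  n=1: λ₁ = 0.84π²/3.03² ≈ 0.903
  n=2: λ₂ = 3.36π²/3.03² ≈ 3.612 (4× faster decay)
  n=3: λ₃ = 7.56π²/3.03² ≈ 8.127 (9× faster decay)
As t → ∞, higher modes decay exponentially faster. The n=1 mode dominates: u ~ c₁ sin(πx/3.03) e^{-λ₁t}.
Decay rate: λ₁ = 0.84π²/3.03² ≈ 0.903.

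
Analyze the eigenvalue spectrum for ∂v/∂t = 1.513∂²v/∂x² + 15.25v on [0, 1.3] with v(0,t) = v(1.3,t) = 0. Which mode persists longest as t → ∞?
Eigenvalues: λₙ = 1.513n²π²/1.3² - 15.25.
First three modes:
  n=1: λ₁ = 1.513π²/1.3² - 15.25 ≈ -6.414
  n=2: λ₂ = 6.052π²/1.3² - 15.25 ≈ 20.094
  n=3: λ₃ = 13.617π²/1.3² - 15.25 ≈ 64.273
Since 1.513π²/1.3² ≈ 8.836 < 15.25, λ₁ < 0.
The n=1 mode grows fastest (−λₙ is largest for n=1) → dominates.
Asymptotic: v ~ c₁ sin(πx/1.3) e^{6.414t} (exponential growth at rate −λ₁ ≈ 6.414).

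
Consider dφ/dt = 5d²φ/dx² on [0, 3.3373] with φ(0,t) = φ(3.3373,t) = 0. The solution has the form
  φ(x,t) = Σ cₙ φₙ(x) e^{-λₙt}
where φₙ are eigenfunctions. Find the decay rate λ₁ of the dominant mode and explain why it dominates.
Eigenvalues: λₙ = 5n²π²/3.3373².
First three modes:
  n=1: λ₁ = 5π²/3.3373² ≈ 4.431
  n=2: λ₂ = 20π²/3.3373² ≈ 17.723 (4× faster decay)
  n=3: λ₃ = 45π²/3.3373² ≈ 39.877 (9× faster decay)
As t → ∞, higher modes decay exponentially faster. The n=1 mode dominates: φ ~ c₁ sin(πx/3.3373) e^{-λ₁t}.
Decay rate: λ₁ = 5π²/3.3373² ≈ 4.431.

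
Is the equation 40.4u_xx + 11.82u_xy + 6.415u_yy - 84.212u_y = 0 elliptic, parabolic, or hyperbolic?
Computing B² - 4AC with A = 40.4, B = 11.82, C = 6.415: discriminant = -896.9516 (negative). Answer: elliptic.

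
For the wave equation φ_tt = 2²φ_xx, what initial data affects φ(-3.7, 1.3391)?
Domain of dependence: [-6.3782, -1.0218]. Signals travel at speed 2, so data within |x - -3.7| ≤ 2·1.3391 = 2.6782 can reach the point.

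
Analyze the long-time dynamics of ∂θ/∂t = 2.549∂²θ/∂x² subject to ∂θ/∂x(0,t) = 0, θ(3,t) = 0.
Long-time behavior: θ → 0. Heat escapes through the Dirichlet boundary.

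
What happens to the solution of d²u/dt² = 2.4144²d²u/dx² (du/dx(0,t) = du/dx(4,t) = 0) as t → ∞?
u oscillates about a mean that drifts linearly in t (generically unbounded; no decay). There is no damping, so the nonconstant modes persist as standing waves (energy conserved, no decay). But with Neumann conditions at both ends the constant mode has eigenvalue 0: the spatial mean M(t) of u satisfies M'' = 0, so M(t) = M(0) + M'(0)·t. Unless the initial velocity has zero mean (∫u_t(x,0)dx = 0), the solution grows linearly in t (unbounded, though not exponentially); if it does have zero mean, the solution stays bounded and simply oscillates.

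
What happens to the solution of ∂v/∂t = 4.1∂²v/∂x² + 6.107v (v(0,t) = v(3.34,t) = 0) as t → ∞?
v grows unboundedly. Reaction dominates diffusion (r=6.107 > κπ²/L²≈3.63); solution grows exponentially.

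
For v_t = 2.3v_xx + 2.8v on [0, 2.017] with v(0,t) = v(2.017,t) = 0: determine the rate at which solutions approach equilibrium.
Eigenvalues: λₙ = 2.3n²π²/2.017² - 2.8.
First three modes:
  n=1: λ₁ = 2.3π²/2.017² - 2.8 ≈ 2.78
  n=2: λ₂ = 9.2π²/2.017² - 2.8 ≈ 19.519
  n=3: λ₃ = 20.7π²/2.017² - 2.8 ≈ 47.418
Since 2.3π²/2.017² ≈ 5.58 > 2.8, all λₙ > 0.
The n=1 mode decays slowest → dominates as t → ∞.
Asymptotic: v ~ c₁ sin(πx/2.017) e^{-λ₁t} with decay rate λ₁ ≈ 2.78.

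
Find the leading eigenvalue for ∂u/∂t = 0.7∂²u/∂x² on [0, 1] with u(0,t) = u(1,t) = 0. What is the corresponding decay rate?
Eigenvalues: λₙ = 0.7n²π².
First three modes:
  n=1: λ₁ = 0.7π² ≈ 6.909
  n=2: λ₂ = 2.8π² ≈ 27.635 (4× faster decay)
  n=3: λ₃ = 6.3π² ≈ 62.179 (9× faster decay)
As t → ∞, higher modes decay exponentially faster. The n=1 mode dominates: u ~ c₁ sin(πx) e^{-λ₁t}.
Decay rate: λ₁ = 0.7π² ≈ 6.909.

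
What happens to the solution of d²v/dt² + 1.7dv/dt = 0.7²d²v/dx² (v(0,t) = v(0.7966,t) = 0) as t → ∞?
v → 0. Damping (γ=1.7) dissipates energy; oscillations decay exponentially.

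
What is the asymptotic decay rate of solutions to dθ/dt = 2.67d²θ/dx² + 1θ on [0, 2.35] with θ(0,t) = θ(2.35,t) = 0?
Eigenvalues: λₙ = 2.67n²π²/2.35² - 1.
First three modes:
  n=1: λ₁ = 2.67π²/2.35² - 1 ≈ 3.772
  n=2: λ₂ = 10.68π²/2.35² - 1 ≈ 18.087
  n=3: λ₃ = 24.03π²/2.35² - 1 ≈ 41.946
Since 2.67π²/2.35² ≈ 4.772 > 1, all λₙ > 0.
The n=1 mode decays slowest → dominates as t → ∞.
Asymptotic: θ ~ c₁ sin(πx/2.35) e^{-λ₁t} with decay rate λ₁ ≈ 3.772.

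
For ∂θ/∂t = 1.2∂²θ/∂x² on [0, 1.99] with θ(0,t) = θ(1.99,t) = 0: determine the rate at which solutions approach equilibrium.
Eigenvalues: λₙ = 1.2n²π²/1.99².
First three modes:
  n=1: λ₁ = 1.2π²/1.99² ≈ 2.991
  n=2: λ₂ = 4.8π²/1.99² ≈ 11.963 (4× faster decay)
  n=3: λ₃ = 10.8π²/1.99² ≈ 26.916 (9× faster decay)
As t → ∞, higher modes decay exponentially faster. The n=1 mode dominates: θ ~ c₁ sin(πx/1.99) e^{-λ₁t}.
Decay rate: λ₁ = 1.2π²/1.99² ≈ 2.991.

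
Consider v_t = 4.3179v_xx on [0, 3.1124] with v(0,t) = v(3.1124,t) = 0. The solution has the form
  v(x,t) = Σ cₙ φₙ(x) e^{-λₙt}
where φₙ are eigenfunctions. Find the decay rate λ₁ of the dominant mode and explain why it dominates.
Eigenvalues: λₙ = 4.3179n²π²/3.1124².
First three modes:
  n=1: λ₁ = 4.3179π²/3.1124² ≈ 4.399
  n=2: λ₂ = 17.2716π²/3.1124² ≈ 17.597 (4× faster decay)
  n=3: λ₃ = 38.8611π²/3.1124² ≈ 39.594 (9× faster decay)
As t → ∞, higher modes decay exponentially faster. The n=1 mode dominates: v ~ c₁ sin(πx/3.1124) e^{-λ₁t}.
Decay rate: λ₁ = 4.3179π²/3.1124² ≈ 4.399.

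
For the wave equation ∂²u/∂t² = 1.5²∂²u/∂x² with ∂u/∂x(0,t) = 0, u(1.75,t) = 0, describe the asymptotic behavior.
u oscillates (no decay). Energy is conserved; the solution oscillates indefinitely as standing waves.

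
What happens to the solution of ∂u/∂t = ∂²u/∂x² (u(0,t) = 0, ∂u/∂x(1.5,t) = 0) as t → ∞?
u → 0. Heat escapes through the Dirichlet boundary.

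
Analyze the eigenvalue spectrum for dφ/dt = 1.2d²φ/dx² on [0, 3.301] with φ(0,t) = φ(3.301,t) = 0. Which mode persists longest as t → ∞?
Eigenvalues: λₙ = 1.2n²π²/3.301².
First three modes:
  n=1: λ₁ = 1.2π²/3.301² ≈ 1.087
  n=2: λ₂ = 4.8π²/3.301² ≈ 4.348 (4× faster decay)
  n=3: λ₃ = 10.8π²/3.301² ≈ 9.782 (9× faster decay)
As t → ∞, higher modes decay exponentially faster. The n=1 mode dominates: φ ~ c₁ sin(πx/3.301) e^{-λ₁t}.
Decay rate: λ₁ = 1.2π²/3.301² ≈ 1.087.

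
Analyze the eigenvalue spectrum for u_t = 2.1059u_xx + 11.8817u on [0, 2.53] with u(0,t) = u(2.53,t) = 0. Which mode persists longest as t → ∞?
Eigenvalues: λₙ = 2.1059n²π²/2.53² - 11.8817.
First three modes:
  n=1: λ₁ = 2.1059π²/2.53² - 11.8817 ≈ -8.635
  n=2: λ₂ = 8.4236π²/2.53² - 11.8817 ≈ 1.107
  n=3: λ₃ = 18.9531π²/2.53² - 11.8817 ≈ 17.342
Since 2.1059π²/2.53² ≈ 3.247 < 11.8817, λ₁ < 0.
The n=1 mode grows fastest (−λₙ is largest for n=1) → dominates.
Asymptotic: u ~ c₁ sin(πx/2.53) e^{8.635t} (exponential growth at rate −λ₁ ≈ 8.635).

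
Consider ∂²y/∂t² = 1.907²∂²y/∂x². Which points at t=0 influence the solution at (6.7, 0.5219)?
Domain of dependence: [5.7047367, 7.6952633]. Signals travel at speed 1.907, so data within |x - 6.7| ≤ 1.907·0.5219 = 0.9952633 can reach the point.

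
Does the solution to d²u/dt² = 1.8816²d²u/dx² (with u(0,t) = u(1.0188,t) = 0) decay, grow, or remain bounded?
u oscillates (no decay). Energy is conserved; the solution oscillates indefinitely as standing waves.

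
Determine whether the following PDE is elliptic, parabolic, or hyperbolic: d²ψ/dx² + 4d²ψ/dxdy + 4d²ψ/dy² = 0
Coefficients: A = 1, B = 4, C = 4. B² - 4AC = 0, which is zero, so the equation is parabolic.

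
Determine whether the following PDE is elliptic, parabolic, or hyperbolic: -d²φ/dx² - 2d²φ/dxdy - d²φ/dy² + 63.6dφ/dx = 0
Coefficients: A = -1, B = -2, C = -1. B² - 4AC = 0, which is zero, so the equation is parabolic.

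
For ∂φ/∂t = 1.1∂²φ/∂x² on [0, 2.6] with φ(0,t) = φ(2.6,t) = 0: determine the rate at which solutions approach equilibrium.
Eigenvalues: λₙ = 1.1n²π²/2.6².
First three modes:
  n=1: λ₁ = 1.1π²/2.6² ≈ 1.606
  n=2: λ₂ = 4.4π²/2.6² ≈ 6.424 (4× faster decay)
  n=3: λ₃ = 9.9π²/2.6² ≈ 14.454 (9× faster decay)
As t → ∞, higher modes decay exponentially faster. The n=1 mode dominates: φ ~ c₁ sin(πx/2.6) e^{-λ₁t}.
Decay rate: λ₁ = 1.1π²/2.6² ≈ 1.606.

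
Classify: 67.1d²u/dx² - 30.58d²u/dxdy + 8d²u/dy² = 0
Elliptic (discriminant = -1212.0636).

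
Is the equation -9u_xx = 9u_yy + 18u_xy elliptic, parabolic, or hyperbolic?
Rewriting in standard form: -9u_xx - 18u_xy - 9u_yy = 0. Computing B² - 4AC with A = -9, B = -18, C = -9: discriminant = 0 (zero). Answer: parabolic.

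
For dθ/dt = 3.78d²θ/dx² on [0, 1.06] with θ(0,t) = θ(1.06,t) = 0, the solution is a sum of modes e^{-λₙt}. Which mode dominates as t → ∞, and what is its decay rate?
Eigenvalues: λₙ = 3.78n²π²/1.06².
First three modes:
  n=1: λ₁ = 3.78π²/1.06² ≈ 33.203
  n=2: λ₂ = 15.12π²/1.06² ≈ 132.813 (4× faster decay)
  n=3: λ₃ = 34.02π²/1.06² ≈ 298.829 (9× faster decay)
As t → ∞, higher modes decay exponentially faster. The n=1 mode dominates: θ ~ c₁ sin(πx/1.06) e^{-λ₁t}.
Decay rate: λ₁ = 3.78π²/1.06² ≈ 33.203.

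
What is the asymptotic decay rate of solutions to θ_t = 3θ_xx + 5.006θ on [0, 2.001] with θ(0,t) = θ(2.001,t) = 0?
Eigenvalues: λₙ = 3n²π²/2.001² - 5.006.
First three modes:
  n=1: λ₁ = 3π²/2.001² - 5.006 ≈ 2.389
  n=2: λ₂ = 12π²/2.001² - 5.006 ≈ 24.573
  n=3: λ₃ = 27π²/2.001² - 5.006 ≈ 61.547
Since 3π²/2.001² ≈ 7.395 > 5.006, all λₙ > 0.
The n=1 mode decays slowest → dominates as t → ∞.
Asymptotic: θ ~ c₁ sin(πx/2.001) e^{-λ₁t} with decay rate λ₁ ≈ 2.389.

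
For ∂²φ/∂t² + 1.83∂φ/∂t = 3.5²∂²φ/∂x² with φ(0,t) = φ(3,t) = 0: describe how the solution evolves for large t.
φ → 0. Damping (γ=1.83) dissipates energy; oscillations decay exponentially.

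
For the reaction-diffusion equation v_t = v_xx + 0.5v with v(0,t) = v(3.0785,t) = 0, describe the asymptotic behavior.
v → 0. Diffusion dominates reaction (r=0.5 < κπ²/L²≈1.04); solution decays.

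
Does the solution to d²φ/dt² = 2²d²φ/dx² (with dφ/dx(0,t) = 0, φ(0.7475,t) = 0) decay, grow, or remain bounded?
φ oscillates (no decay). Energy is conserved; the solution oscillates indefinitely as standing waves.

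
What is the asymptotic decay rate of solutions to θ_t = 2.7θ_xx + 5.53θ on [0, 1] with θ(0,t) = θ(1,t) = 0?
Eigenvalues: λₙ = 2.7n²π²/1² - 5.53.
First three modes:
  n=1: λ₁ = 2.7π² - 5.53 ≈ 21.118
  n=2: λ₂ = 10.8π² - 5.53 ≈ 101.062
  n=3: λ₃ = 24.3π² - 5.53 ≈ 234.301
Since 2.7π² ≈ 26.648 > 5.53, all λₙ > 0.
The n=1 mode decays slowest → dominates as t → ∞.
Asymptotic: θ ~ c₁ sin(πx/1) e^{-λ₁t} with decay rate λ₁ ≈ 21.118.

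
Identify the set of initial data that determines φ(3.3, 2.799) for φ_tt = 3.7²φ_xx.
Domain of dependence: [-7.0563, 13.6563]. Signals travel at speed 3.7, so data within |x - 3.3| ≤ 3.7·2.799 = 10.3563 can reach the point.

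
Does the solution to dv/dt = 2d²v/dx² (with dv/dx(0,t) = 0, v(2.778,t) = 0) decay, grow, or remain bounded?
v → 0. Heat escapes through the Dirichlet boundary.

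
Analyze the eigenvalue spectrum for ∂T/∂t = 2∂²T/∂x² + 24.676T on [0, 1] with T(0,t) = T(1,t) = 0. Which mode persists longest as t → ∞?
Eigenvalues: λₙ = 2n²π²/1² - 24.676.
First three modes:
  n=1: λ₁ = 2π² - 24.676 ≈ -4.937
  n=2: λ₂ = 8π² - 24.676 ≈ 54.281
  n=3: λ₃ = 18π² - 24.676 ≈ 152.977
Since 2π² ≈ 19.739 < 24.676, λ₁ < 0.
The n=1 mode grows fastest (−λₙ is largest for n=1) → dominates.
Asymptotic: T ~ c₁ sin(πx/1) e^{4.937t} (exponential growth at rate −λ₁ ≈ 4.937).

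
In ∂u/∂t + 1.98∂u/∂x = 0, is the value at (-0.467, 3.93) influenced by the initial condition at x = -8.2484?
Yes. The characteristic through (-0.467, 3.93) passes through x = -8.2484.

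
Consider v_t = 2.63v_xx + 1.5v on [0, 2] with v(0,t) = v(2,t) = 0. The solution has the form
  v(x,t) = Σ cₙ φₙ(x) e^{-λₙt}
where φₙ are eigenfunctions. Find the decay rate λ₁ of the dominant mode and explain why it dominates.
Eigenvalues: λₙ = 2.63n²π²/2² - 1.5.
First three modes:
  n=1: λ₁ = 2.63π²/2² - 1.5 ≈ 4.989
  n=2: λ₂ = 10.52π²/2² - 1.5 ≈ 24.457
  n=3: λ₃ = 23.67π²/2² - 1.5 ≈ 56.903
Since 2.63π²/2² ≈ 6.489 > 1.5, all λₙ > 0.
The n=1 mode decays slowest → dominates as t → ∞.
Asymptotic: v ~ c₁ sin(πx/2) e^{-λ₁t} with decay rate λ₁ ≈ 4.989.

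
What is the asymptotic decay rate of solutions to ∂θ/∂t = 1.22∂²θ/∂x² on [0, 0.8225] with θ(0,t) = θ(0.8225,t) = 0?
Eigenvalues: λₙ = 1.22n²π²/0.8225².
First three modes:
  n=1: λ₁ = 1.22π²/0.8225² ≈ 17.799
  n=2: λ₂ = 4.88π²/0.8225² ≈ 71.195 (4× faster decay)
  n=3: λ₃ = 10.98π²/0.8225² ≈ 160.188 (9× faster decay)
As t → ∞, higher modes decay exponentially faster. The n=1 mode dominates: θ ~ c₁ sin(πx/0.8225) e^{-λ₁t}.
Decay rate: λ₁ = 1.22π²/0.8225² ≈ 17.799.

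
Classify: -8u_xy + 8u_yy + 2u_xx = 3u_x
Rewriting in standard form: 2u_xx - 8u_xy + 8u_yy - 3u_x = 0. Parabolic (discriminant = 0).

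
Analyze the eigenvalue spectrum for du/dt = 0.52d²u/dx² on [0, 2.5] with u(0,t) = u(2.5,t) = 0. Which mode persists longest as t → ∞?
Eigenvalues: λₙ = 0.52n²π²/2.5².
First three modes:
  n=1: λ₁ = 0.52π²/2.5² ≈ 0.821
  n=2: λ₂ = 2.08π²/2.5² ≈ 3.285 (4× faster decay)
  n=3: λ₃ = 4.68π²/2.5² ≈ 7.39 (9× faster decay)
As t → ∞, higher modes decay exponentially faster. The n=1 mode dominates: u ~ c₁ sin(πx/2.5) e^{-λ₁t}.
Decay rate: λ₁ = 0.52π²/2.5² ≈ 0.821.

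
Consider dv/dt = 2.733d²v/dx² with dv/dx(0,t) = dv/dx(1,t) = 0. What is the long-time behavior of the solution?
As t → ∞, v → constant (steady state). Heat is conserved (no flux at boundaries); solution approaches the spatial average.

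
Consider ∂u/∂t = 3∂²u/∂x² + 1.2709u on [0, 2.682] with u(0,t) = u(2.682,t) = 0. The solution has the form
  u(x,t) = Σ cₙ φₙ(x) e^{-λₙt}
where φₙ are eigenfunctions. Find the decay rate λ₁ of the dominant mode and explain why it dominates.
Eigenvalues: λₙ = 3n²π²/2.682² - 1.2709.
First three modes:
  n=1: λ₁ = 3π²/2.682² - 1.2709 ≈ 2.845
  n=2: λ₂ = 12π²/2.682² - 1.2709 ≈ 15.194
  n=3: λ₃ = 27π²/2.682² - 1.2709 ≈ 35.775
Since 3π²/2.682² ≈ 4.116 > 1.2709, all λₙ > 0.
The n=1 mode decays slowest → dominates as t → ∞.
Asymptotic: u ~ c₁ sin(πx/2.682) e^{-λ₁t} with decay rate λ₁ ≈ 2.845.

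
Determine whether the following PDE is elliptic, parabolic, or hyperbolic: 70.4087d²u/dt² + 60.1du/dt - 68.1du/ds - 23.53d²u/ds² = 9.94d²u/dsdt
Rewriting in standard form: -23.53d²u/ds² - 9.94d²u/dsdt + 70.4087d²u/dt² - 68.1du/ds + 60.1du/dt = 0. Coefficients: A = -23.53, B = -9.94, C = 70.4087. B² - 4AC = 6725.670444, which is positive, so the equation is hyperbolic.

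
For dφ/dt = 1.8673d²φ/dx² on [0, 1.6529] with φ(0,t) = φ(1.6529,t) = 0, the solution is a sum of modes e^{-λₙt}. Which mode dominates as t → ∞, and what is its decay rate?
Eigenvalues: λₙ = 1.8673n²π²/1.6529².
First three modes:
  n=1: λ₁ = 1.8673π²/1.6529² ≈ 6.746
  n=2: λ₂ = 7.4692π²/1.6529² ≈ 26.982 (4× faster decay)
  n=3: λ₃ = 16.8057π²/1.6529² ≈ 60.71 (9× faster decay)
As t → ∞, higher modes decay exponentially faster. The n=1 mode dominates: φ ~ c₁ sin(πx/1.6529) e^{-λ₁t}.
Decay rate: λ₁ = 1.8673π²/1.6529² ≈ 6.746.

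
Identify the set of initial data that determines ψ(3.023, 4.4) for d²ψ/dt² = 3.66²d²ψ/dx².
Domain of dependence: [-13.081, 19.127]. Signals travel at speed 3.66, so data within |x - 3.023| ≤ 3.66·4.4 = 16.104 can reach the point.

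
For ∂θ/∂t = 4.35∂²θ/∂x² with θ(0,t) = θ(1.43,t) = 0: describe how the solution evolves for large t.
θ → 0. Heat diffuses out through both boundaries.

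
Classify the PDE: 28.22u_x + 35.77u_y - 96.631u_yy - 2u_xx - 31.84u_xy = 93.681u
Rewriting in standard form: -2u_xx - 31.84u_xy - 96.631u_yy + 28.22u_x + 35.77u_y - 93.681u = 0. A = -2, B = -31.84, C = -96.631. Discriminant B² - 4AC = 240.7376. Since 240.7376 > 0, hyperbolic.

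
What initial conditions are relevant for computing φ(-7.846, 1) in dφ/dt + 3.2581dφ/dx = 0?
A single point: x = -11.1041. The characteristic through (-7.846, 1) is x - 3.2581t = const, so x = -7.846 - 3.2581·1 = -11.1041.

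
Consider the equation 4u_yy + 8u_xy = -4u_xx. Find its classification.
Rewriting in standard form: 4u_xx + 8u_xy + 4u_yy = 0. Parabolic. (A = 4, B = 8, C = 4 gives B² - 4AC = 0.)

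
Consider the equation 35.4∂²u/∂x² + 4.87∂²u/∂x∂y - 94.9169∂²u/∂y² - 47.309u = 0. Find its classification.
Hyperbolic. (A = 35.4, B = 4.87, C = -94.9169 gives B² - 4AC = 13463.94994.)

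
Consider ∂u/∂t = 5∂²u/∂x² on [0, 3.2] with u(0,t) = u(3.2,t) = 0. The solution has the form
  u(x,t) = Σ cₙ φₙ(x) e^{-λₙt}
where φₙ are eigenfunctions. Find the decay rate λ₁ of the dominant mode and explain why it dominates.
Eigenvalues: λₙ = 5n²π²/3.2².
First three modes:
  n=1: λ₁ = 5π²/3.2² ≈ 4.819
  n=2: λ₂ = 20π²/3.2² ≈ 19.277 (4× faster decay)
  n=3: λ₃ = 45π²/3.2² ≈ 43.372 (9× faster decay)
As t → ∞, higher modes decay exponentially faster. The n=1 mode dominates: u ~ c₁ sin(πx/3.2) e^{-λ₁t}.
Decay rate: λ₁ = 5π²/3.2² ≈ 4.819.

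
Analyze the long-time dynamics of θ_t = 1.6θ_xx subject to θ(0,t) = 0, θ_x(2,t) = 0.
Long-time behavior: θ → 0. Heat escapes through the Dirichlet boundary.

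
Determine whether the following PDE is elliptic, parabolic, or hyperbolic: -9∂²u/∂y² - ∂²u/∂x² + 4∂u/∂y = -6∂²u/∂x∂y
Rewriting in standard form: -∂²u/∂x² + 6∂²u/∂x∂y - 9∂²u/∂y² + 4∂u/∂y = 0. Coefficients: A = -1, B = 6, C = -9. B² - 4AC = 0, which is zero, so the equation is parabolic.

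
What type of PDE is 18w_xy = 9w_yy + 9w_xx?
Rewriting in standard form: -9w_xx + 18w_xy - 9w_yy = 0. With A = -9, B = 18, C = -9, the discriminant is 0. This is a parabolic PDE.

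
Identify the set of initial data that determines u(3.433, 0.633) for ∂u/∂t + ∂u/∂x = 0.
A single point: x = 2.8. The characteristic through (3.433, 0.633) is x - 1t = const, so x = 3.433 - 1·0.633 = 2.8.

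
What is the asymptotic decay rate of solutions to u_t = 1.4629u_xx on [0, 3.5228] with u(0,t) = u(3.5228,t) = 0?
Eigenvalues: λₙ = 1.4629n²π²/3.5228².
First three modes:
  n=1: λ₁ = 1.4629π²/3.5228² ≈ 1.163
  n=2: λ₂ = 5.8516π²/3.5228² ≈ 4.654 (4× faster decay)
  n=3: λ₃ = 13.1661π²/3.5228² ≈ 10.471 (9× faster decay)
As t → ∞, higher modes decay exponentially faster. The n=1 mode dominates: u ~ c₁ sin(πx/3.5228) e^{-λ₁t}.
Decay rate: λ₁ = 1.4629π²/3.5228² ≈ 1.163.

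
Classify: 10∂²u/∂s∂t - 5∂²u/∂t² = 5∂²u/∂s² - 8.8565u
Rewriting in standard form: -5∂²u/∂s² + 10∂²u/∂s∂t - 5∂²u/∂t² + 8.8565u = 0. Parabolic (discriminant = 0).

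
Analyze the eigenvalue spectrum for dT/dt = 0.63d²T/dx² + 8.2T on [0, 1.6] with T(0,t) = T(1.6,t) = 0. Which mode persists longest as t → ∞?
Eigenvalues: λₙ = 0.63n²π²/1.6² - 8.2.
First three modes:
  n=1: λ₁ = 0.63π²/1.6² - 8.2 ≈ -5.771
  n=2: λ₂ = 2.52π²/1.6² - 8.2 ≈ 1.515
  n=3: λ₃ = 5.67π²/1.6² - 8.2 ≈ 13.66
Since 0.63π²/1.6² ≈ 2.429 < 8.2, λ₁ < 0.
The n=1 mode grows fastest (−λₙ is largest for n=1) → dominates.
Asymptotic: T ~ c₁ sin(πx/1.6) e^{5.771t} (exponential growth at rate −λ₁ ≈ 5.771).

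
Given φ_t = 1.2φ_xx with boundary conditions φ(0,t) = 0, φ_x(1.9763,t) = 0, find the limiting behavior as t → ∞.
φ → 0. Heat escapes through the Dirichlet boundary.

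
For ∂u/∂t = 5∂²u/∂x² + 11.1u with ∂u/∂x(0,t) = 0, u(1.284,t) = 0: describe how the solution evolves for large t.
u grows unboundedly. Reaction dominates diffusion (r=11.1 > κπ²/(4L²)≈7.48); solution grows exponentially.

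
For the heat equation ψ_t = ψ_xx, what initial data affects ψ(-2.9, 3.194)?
The entire real line. The heat equation has infinite propagation speed: any initial disturbance instantly affects all points (though exponentially small far away).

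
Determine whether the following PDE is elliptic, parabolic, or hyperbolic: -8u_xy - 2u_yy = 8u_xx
Rewriting in standard form: -8u_xx - 8u_xy - 2u_yy = 0. Coefficients: A = -8, B = -8, C = -2. B² - 4AC = 0, which is zero, so the equation is parabolic.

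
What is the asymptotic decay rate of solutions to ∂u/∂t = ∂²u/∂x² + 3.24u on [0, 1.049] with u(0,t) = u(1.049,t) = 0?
Eigenvalues: λₙ = n²π²/1.049² - 3.24.
First three modes:
  n=1: λ₁ = π²/1.049² - 3.24 ≈ 5.729
  n=2: λ₂ = 4π²/1.049² - 3.24 ≈ 32.636
  n=3: λ₃ = 9π²/1.049² - 3.24 ≈ 77.482
Since π²/1.049² ≈ 8.969 > 3.24, all λₙ > 0.
The n=1 mode decays slowest → dominates as t → ∞.
Asymptotic: u ~ c₁ sin(πx/1.049) e^{-λ₁t} with decay rate λ₁ ≈ 5.729.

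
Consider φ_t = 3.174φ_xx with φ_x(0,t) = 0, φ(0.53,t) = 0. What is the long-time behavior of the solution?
As t → ∞, φ → 0. Heat escapes through the Dirichlet boundary.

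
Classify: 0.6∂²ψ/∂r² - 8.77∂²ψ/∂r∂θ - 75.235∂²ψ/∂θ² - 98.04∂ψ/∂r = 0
Hyperbolic (discriminant = 257.4769).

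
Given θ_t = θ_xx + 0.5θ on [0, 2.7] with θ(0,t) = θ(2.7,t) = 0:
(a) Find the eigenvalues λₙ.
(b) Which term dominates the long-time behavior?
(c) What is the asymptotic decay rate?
Eigenvalues: λₙ = n²π²/2.7² - 0.5.
First three modes:
  n=1: λ₁ = π²/2.7² - 0.5 ≈ 0.854
  n=2: λ₂ = 4π²/2.7² - 0.5 ≈ 4.915
  n=3: λ₃ = 9π²/2.7² - 0.5 ≈ 11.685
Since π²/2.7² ≈ 1.354 > 0.5, all λₙ > 0.
The n=1 mode decays slowest → dominates as t → ∞.
Asymptotic: θ ~ c₁ sin(πx/2.7) e^{-λ₁t} with decay rate λ₁ ≈ 0.854.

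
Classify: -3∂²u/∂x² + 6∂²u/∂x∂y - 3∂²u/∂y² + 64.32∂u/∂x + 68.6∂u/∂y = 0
Parabolic (discriminant = 0).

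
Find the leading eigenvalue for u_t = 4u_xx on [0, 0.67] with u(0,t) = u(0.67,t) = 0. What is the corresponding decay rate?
Eigenvalues: λₙ = 4n²π²/0.67².
First three modes:
  n=1: λ₁ = 4π²/0.67² ≈ 87.945
  n=2: λ₂ = 16π²/0.67² ≈ 351.779 (4× faster decay)
  n=3: λ₃ = 36π²/0.67² ≈ 791.503 (9× faster decay)
As t → ∞, higher modes decay exponentially faster. The n=1 mode dominates: u ~ c₁ sin(πx/0.67) e^{-λ₁t}.
Decay rate: λ₁ = 4π²/0.67² ≈ 87.945.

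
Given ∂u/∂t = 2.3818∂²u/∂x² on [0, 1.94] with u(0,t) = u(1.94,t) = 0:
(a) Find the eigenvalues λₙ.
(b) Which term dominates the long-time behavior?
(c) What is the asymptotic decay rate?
Eigenvalues: λₙ = 2.3818n²π²/1.94².
First three modes:
  n=1: λ₁ = 2.3818π²/1.94² ≈ 6.246
  n=2: λ₂ = 9.5272π²/1.94² ≈ 24.984 (4× faster decay)
  n=3: λ₃ = 21.4362π²/1.94² ≈ 56.214 (9× faster decay)
As t → ∞, higher modes decay exponentially faster. The n=1 mode dominates: u ~ c₁ sin(πx/1.94) e^{-λ₁t}.
Decay rate: λ₁ = 2.3818π²/1.94² ≈ 6.246.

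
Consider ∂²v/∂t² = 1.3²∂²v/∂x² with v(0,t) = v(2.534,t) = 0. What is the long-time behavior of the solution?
As t → ∞, v oscillates (no decay). Energy is conserved; the solution oscillates indefinitely as standing waves.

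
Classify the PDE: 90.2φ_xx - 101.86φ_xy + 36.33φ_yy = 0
A = 90.2, B = -101.86, C = 36.33. Discriminant B² - 4AC = -2732.4044. Since -2732.4044 < 0, elliptic.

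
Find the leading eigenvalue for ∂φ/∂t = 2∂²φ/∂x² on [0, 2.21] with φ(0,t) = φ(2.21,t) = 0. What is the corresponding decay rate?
Eigenvalues: λₙ = 2n²π²/2.21².
First three modes:
  n=1: λ₁ = 2π²/2.21² ≈ 4.042
  n=2: λ₂ = 8π²/2.21² ≈ 16.166 (4× faster decay)
  n=3: λ₃ = 18π²/2.21² ≈ 36.374 (9× faster decay)
As t → ∞, higher modes decay exponentially faster. The n=1 mode dominates: φ ~ c₁ sin(πx/2.21) e^{-λ₁t}.
Decay rate: λ₁ = 2π²/2.21² ≈ 4.042.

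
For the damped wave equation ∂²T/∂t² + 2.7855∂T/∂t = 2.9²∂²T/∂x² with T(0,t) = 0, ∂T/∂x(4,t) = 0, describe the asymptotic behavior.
T → 0. Damping (γ=2.7855) dissipates energy; oscillations decay exponentially.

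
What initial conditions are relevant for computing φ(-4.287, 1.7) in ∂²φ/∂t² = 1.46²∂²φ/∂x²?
Domain of dependence: [-6.769, -1.805]. Signals travel at speed 1.46, so data within |x - -4.287| ≤ 1.46·1.7 = 2.482 can reach the point.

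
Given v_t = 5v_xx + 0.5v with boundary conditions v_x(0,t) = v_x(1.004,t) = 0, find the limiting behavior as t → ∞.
v grows unboundedly. With Neumann BCs the constant mode has diffusion eigenvalue 0, so any r > 0 makes it grow like e^(0.5t); solution grows exponentially.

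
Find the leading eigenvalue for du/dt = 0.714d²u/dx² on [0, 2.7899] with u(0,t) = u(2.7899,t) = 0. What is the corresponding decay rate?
Eigenvalues: λₙ = 0.714n²π²/2.7899².
First three modes:
  n=1: λ₁ = 0.714π²/2.7899² ≈ 0.905
  n=2: λ₂ = 2.856π²/2.7899² ≈ 3.621 (4× faster decay)
  n=3: λ₃ = 6.426π²/2.7899² ≈ 8.148 (9× faster decay)
As t → ∞, higher modes decay exponentially faster. The n=1 mode dominates: u ~ c₁ sin(πx/2.7899) e^{-λ₁t}.
Decay rate: λ₁ = 0.714π²/2.7899² ≈ 0.905.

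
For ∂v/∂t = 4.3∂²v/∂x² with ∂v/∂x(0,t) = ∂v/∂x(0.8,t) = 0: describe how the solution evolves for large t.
v → constant (steady state). Heat is conserved (no flux at boundaries); solution approaches the spatial average.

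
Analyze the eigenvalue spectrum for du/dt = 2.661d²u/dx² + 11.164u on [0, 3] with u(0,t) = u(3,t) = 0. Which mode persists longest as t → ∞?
Eigenvalues: λₙ = 2.661n²π²/3² - 11.164.
First three modes:
  n=1: λ₁ = 2.661π²/3² - 11.164 ≈ -8.246
  n=2: λ₂ = 10.644π²/3² - 11.164 ≈ 0.508
  n=3: λ₃ = 23.949π²/3² - 11.164 ≈ 15.099
Since 2.661π²/3² ≈ 2.918 < 11.164, λ₁ < 0.
The n=1 mode grows fastest (−λₙ is largest for n=1) → dominates.
Asymptotic: u ~ c₁ sin(πx/3) e^{8.246t} (exponential growth at rate −λ₁ ≈ 8.246).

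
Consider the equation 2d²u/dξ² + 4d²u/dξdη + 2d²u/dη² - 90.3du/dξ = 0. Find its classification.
Parabolic. (A = 2, B = 4, C = 2 gives B² - 4AC = 0.)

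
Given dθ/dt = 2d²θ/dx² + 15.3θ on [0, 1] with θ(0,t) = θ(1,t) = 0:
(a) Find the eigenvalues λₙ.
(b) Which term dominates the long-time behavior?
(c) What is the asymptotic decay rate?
Eigenvalues: λₙ = 2n²π²/1² - 15.3.
First three modes:
  n=1: λ₁ = 2π² - 15.3 ≈ 4.439
  n=2: λ₂ = 8π² - 15.3 ≈ 63.657
  n=3: λ₃ = 18π² - 15.3 ≈ 162.353
Since 2π² ≈ 19.739 > 15.3, all λₙ > 0.
The n=1 mode decays slowest → dominates as t → ∞.
Asymptotic: θ ~ c₁ sin(πx/1) e^{-λ₁t} with decay rate λ₁ ≈ 4.439.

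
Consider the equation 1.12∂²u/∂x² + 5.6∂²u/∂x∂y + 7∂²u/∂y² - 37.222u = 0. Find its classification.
Parabolic. (A = 1.12, B = 5.6, C = 7 gives B² - 4AC = 0.)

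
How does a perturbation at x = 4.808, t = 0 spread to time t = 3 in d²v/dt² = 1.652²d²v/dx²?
Domain of influence: [-0.148, 9.764]. Data at x = 4.808 spreads outward at speed 1.652.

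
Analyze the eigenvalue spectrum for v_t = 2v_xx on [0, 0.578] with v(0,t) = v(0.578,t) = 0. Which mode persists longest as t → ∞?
Eigenvalues: λₙ = 2n²π²/0.578².
First three modes:
  n=1: λ₁ = 2π²/0.578² ≈ 59.085
  n=2: λ₂ = 8π²/0.578² ≈ 236.338 (4× faster decay)
  n=3: λ₃ = 18π²/0.578² ≈ 531.761 (9× faster decay)
As t → ∞, higher modes decay exponentially faster. The n=1 mode dominates: v ~ c₁ sin(πx/0.578) e^{-λ₁t}.
Decay rate: λ₁ = 2π²/0.578² ≈ 59.085.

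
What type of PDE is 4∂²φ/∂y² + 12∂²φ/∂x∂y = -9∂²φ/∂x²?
Rewriting in standard form: 9∂²φ/∂x² + 12∂²φ/∂x∂y + 4∂²φ/∂y² = 0. With A = 9, B = 12, C = 4, the discriminant is 0. This is a parabolic PDE.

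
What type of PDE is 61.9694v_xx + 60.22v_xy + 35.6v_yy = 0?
With A = 61.9694, B = 60.22, C = 35.6, the discriminant is -5197.99416. This is an elliptic PDE.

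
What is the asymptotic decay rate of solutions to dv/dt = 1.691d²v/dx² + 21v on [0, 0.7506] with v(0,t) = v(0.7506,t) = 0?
Eigenvalues: λₙ = 1.691n²π²/0.7506² - 21.
First three modes:
  n=1: λ₁ = 1.691π²/0.7506² - 21 ≈ 8.623
  n=2: λ₂ = 6.764π²/0.7506² - 21 ≈ 97.491
  n=3: λ₃ = 15.219π²/0.7506² - 21 ≈ 245.605
Since 1.691π²/0.7506² ≈ 29.623 > 21, all λₙ > 0.
The n=1 mode decays slowest → dominates as t → ∞.
Asymptotic: v ~ c₁ sin(πx/0.7506) e^{-λ₁t} with decay rate λ₁ ≈ 8.623.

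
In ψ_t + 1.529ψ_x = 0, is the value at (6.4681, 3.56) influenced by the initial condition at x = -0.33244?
No. Only data at x = 1.02486 affects (6.4681, 3.56). Advection has one-way propagation along characteristics.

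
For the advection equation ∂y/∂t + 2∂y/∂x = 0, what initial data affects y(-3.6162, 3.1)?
A single point: x = -9.8162. The characteristic through (-3.6162, 3.1) is x - 2t = const, so x = -3.6162 - 2·3.1 = -9.8162.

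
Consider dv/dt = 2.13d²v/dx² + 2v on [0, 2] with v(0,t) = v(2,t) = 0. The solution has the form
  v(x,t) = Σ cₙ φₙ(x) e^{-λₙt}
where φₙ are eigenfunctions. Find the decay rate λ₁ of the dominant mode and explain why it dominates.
Eigenvalues: λₙ = 2.13n²π²/2² - 2.
First three modes:
  n=1: λ₁ = 2.13π²/2² - 2 ≈ 3.256
  n=2: λ₂ = 8.52π²/2² - 2 ≈ 19.022
  n=3: λ₃ = 19.17π²/2² - 2 ≈ 45.3
Since 2.13π²/2² ≈ 5.256 > 2, all λₙ > 0.
The n=1 mode decays slowest → dominates as t → ∞.
Asymptotic: v ~ c₁ sin(πx/2) e^{-λ₁t} with decay rate λ₁ ≈ 3.256.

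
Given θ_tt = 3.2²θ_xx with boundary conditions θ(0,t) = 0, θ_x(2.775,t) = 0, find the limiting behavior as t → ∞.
θ oscillates (no decay). Energy is conserved; the solution oscillates indefinitely as standing waves.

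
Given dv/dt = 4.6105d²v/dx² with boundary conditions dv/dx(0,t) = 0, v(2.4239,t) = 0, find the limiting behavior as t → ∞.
v → 0. Heat escapes through the Dirichlet boundary.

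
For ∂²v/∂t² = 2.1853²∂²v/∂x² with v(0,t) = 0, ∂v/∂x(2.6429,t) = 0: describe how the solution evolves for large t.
v oscillates (no decay). Energy is conserved; the solution oscillates indefinitely as standing waves.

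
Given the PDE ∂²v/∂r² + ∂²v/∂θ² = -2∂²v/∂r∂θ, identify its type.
Rewriting in standard form: ∂²v/∂r² + 2∂²v/∂r∂θ + ∂²v/∂θ² = 0. The second-order coefficients are A = 1, B = 2, C = 1. Since B² - 4AC = 0 = 0, this is a parabolic PDE.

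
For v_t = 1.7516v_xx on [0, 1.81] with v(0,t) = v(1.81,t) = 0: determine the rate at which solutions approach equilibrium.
Eigenvalues: λₙ = 1.7516n²π²/1.81².
First three modes:
  n=1: λ₁ = 1.7516π²/1.81² ≈ 5.277
  n=2: λ₂ = 7.0064π²/1.81² ≈ 21.108 (4× faster decay)
  n=3: λ₃ = 15.7644π²/1.81² ≈ 47.492 (9× faster decay)
As t → ∞, higher modes decay exponentially faster. The n=1 mode dominates: v ~ c₁ sin(πx/1.81) e^{-λ₁t}.
Decay rate: λ₁ = 1.7516π²/1.81² ≈ 5.277.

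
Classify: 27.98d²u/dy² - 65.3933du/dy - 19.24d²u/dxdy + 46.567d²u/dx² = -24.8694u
Rewriting in standard form: 46.567d²u/dx² - 19.24d²u/dxdy + 27.98d²u/dy² - 65.3933du/dy + 24.8694u = 0. Elliptic (discriminant = -4841.60104).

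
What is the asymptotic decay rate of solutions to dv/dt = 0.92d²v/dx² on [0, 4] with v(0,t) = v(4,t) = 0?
Eigenvalues: λₙ = 0.92n²π²/4².
First three modes:
  n=1: λ₁ = 0.92π²/4² ≈ 0.568
  n=2: λ₂ = 3.68π²/4² ≈ 2.27 (4× faster decay)
  n=3: λ₃ = 8.28π²/4² ≈ 5.108 (9× faster decay)
As t → ∞, higher modes decay exponentially faster. The n=1 mode dominates: v ~ c₁ sin(πx/4) e^{-λ₁t}.
Decay rate: λ₁ = 0.92π²/4² ≈ 0.568.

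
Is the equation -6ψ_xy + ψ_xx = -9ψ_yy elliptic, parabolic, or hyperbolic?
Rewriting in standard form: ψ_xx - 6ψ_xy + 9ψ_yy = 0. Computing B² - 4AC with A = 1, B = -6, C = 9: discriminant = 0 (zero). Answer: parabolic.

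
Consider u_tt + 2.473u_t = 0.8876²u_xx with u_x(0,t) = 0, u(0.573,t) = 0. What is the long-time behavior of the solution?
As t → ∞, u → 0. Damping (γ=2.473) dissipates energy; oscillations decay exponentially.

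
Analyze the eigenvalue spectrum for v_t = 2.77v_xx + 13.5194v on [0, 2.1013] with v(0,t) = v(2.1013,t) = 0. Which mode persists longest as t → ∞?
Eigenvalues: λₙ = 2.77n²π²/2.1013² - 13.5194.
First three modes:
  n=1: λ₁ = 2.77π²/2.1013² - 13.5194 ≈ -7.328
  n=2: λ₂ = 11.08π²/2.1013² - 13.5194 ≈ 11.247
  n=3: λ₃ = 24.93π²/2.1013² - 13.5194 ≈ 42.205
Since 2.77π²/2.1013² ≈ 6.192 < 13.5194, λ₁ < 0.
The n=1 mode grows fastest (−λₙ is largest for n=1) → dominates.
Asymptotic: v ~ c₁ sin(πx/2.1013) e^{7.328t} (exponential growth at rate −λ₁ ≈ 7.328).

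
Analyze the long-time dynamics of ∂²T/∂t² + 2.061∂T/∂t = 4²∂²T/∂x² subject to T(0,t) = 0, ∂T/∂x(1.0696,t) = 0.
Long-time behavior: T → 0. Damping (γ=2.061) dissipates energy; oscillations decay exponentially.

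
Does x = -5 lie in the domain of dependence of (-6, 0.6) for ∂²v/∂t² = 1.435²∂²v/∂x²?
No. The domain of dependence is [-6.861, -5.139], and -5 is outside this interval.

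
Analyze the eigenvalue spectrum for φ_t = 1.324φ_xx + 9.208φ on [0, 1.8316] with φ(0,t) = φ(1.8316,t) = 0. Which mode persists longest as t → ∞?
Eigenvalues: λₙ = 1.324n²π²/1.8316² - 9.208.
First three modes:
  n=1: λ₁ = 1.324π²/1.8316² - 9.208 ≈ -5.313
  n=2: λ₂ = 5.296π²/1.8316² - 9.208 ≈ 6.373
  n=3: λ₃ = 11.916π²/1.8316² - 9.208 ≈ 25.849
Since 1.324π²/1.8316² ≈ 3.895 < 9.208, λ₁ < 0.
The n=1 mode grows fastest (−λₙ is largest for n=1) → dominates.
Asymptotic: φ ~ c₁ sin(πx/1.8316) e^{5.313t} (exponential growth at rate −λ₁ ≈ 5.313).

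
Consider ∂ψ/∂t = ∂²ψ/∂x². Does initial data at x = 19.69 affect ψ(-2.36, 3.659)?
Yes, for any finite x. The heat equation has infinite propagation speed, so all initial data affects all points at any t > 0.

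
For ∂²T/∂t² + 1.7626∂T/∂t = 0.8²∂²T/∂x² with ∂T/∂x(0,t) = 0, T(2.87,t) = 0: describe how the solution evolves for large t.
T → 0. Damping (γ=1.7626) dissipates energy; oscillations decay exponentially.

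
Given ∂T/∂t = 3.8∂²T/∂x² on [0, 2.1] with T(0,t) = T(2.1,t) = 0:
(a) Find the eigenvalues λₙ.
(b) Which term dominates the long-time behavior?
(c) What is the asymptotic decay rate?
Eigenvalues: λₙ = 3.8n²π²/2.1².
First three modes:
  n=1: λ₁ = 3.8π²/2.1² ≈ 8.504
  n=2: λ₂ = 15.2π²/2.1² ≈ 34.018 (4× faster decay)
  n=3: λ₃ = 34.2π²/2.1² ≈ 76.54 (9× faster decay)
As t → ∞, higher modes decay exponentially faster. The n=1 mode dominates: T ~ c₁ sin(πx/2.1) e^{-λ₁t}.
Decay rate: λ₁ = 3.8π²/2.1² ≈ 8.504.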